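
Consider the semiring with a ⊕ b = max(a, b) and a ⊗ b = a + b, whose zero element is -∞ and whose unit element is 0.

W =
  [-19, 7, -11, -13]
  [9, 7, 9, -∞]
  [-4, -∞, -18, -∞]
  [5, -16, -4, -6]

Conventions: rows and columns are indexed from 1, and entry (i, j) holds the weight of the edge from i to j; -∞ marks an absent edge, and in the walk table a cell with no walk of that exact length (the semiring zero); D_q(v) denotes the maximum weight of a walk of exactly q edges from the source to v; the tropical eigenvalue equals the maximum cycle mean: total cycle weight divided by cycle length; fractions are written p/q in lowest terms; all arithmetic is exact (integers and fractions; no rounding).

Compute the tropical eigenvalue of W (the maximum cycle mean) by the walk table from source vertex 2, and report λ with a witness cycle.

q=0: [-∞, 0, -∞, -∞]
q=1: [9, 7, 9, -∞]
q=2: [16, 16, 16, -4]
q=3: [25, 23, 25, 3]
q=4: [32, 32, 32, 12]
Optimal cycle mean attained by: cycle 1->2->1, total 7 + 9, length 2.
Answer: λ = 8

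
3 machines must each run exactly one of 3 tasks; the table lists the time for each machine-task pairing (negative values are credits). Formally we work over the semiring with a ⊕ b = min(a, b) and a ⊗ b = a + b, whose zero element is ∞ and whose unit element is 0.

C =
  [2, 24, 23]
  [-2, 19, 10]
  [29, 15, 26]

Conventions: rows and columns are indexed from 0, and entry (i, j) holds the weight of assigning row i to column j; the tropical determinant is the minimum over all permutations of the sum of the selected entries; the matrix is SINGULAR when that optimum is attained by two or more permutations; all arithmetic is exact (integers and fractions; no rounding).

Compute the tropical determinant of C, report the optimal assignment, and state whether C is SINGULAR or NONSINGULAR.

σ = (0, 1, 2): 2 + 19 + 26 = 47
σ = (0, 2, 1): 2 + 10 + 15 = 27
σ = (1, 0, 2): 24 + (-2) + 26 = 48
σ = (1, 2, 0): 24 + 10 + 29 = 63
σ = (2, 0, 1): 23 + (-2) + 15 = 36
σ = (2, 1, 0): 23 + 19 + 29 = 71
Optimal value attained by: σ = (0, 2, 1).
Answer: det⊕(C) = 27; verdict: NONSINGULAR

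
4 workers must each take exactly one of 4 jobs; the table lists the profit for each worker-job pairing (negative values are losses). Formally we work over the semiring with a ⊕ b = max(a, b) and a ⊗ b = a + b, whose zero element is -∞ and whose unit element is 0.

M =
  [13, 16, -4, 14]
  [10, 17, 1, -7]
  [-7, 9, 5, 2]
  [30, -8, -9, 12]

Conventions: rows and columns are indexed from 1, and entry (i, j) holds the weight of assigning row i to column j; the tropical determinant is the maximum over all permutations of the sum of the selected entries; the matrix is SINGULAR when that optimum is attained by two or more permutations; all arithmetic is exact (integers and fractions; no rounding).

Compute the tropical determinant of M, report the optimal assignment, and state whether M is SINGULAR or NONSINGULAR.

σ = (1, 2, 3, 4): 13 + 17 + 5 + 12 = 47
σ = (1, 2, 4, 3): 13 + 17 + 2 + (-9) = 23
σ = (1, 3, 2, 4): 13 + 1 + 9 + 12 = 35
σ = (1, 3, 4, 2): 13 + 1 + 2 + (-8) = 8
σ = (1, 4, 2, 3): 13 + (-7) + 9 + (-9) = 6
σ = (1, 4, 3, 2): 13 + (-7) + 5 + (-8) = 3
σ = (2, 1, 3, 4): 16 + 10 + 5 + 12 = 43
σ = (2, 1, 4, 3): 16 + 10 + 2 + (-9) = 19
σ = (2, 3, 1, 4): 16 + 1 + (-7) + 12 = 22
σ = (2, 3, 4, 1): 16 + 1 + 2 + 30 = 49
σ = (2, 4, 1, 3): 16 + (-7) + (-7) + (-9) = -7
σ = (2, 4, 3, 1): 16 + (-7) + 5 + 30 = 44
σ = (3, 1, 2, 4): (-4) + 10 + 9 + 12 = 27
σ = (3, 1, 4, 2): (-4) + 10 + 2 + (-8) = 0
σ = (3, 2, 1, 4): (-4) + 17 + (-7) + 12 = 18
σ = (3, 2, 4, 1): (-4) + 17 + 2 + 30 = 45
σ = (3, 4, 1, 2): (-4) + (-7) + (-7) + (-8) = -26
σ = (3, 4, 2, 1): (-4) + (-7) + 9 + 30 = 28
σ = (4, 1, 2, 3): 14 + 10 + 9 + (-9) = 24
σ = (4, 1, 3, 2): 14 + 10 + 5 + (-8) = 21
σ = (4, 2, 1, 3): 14 + 17 + (-7) + (-9) = 15
σ = (4, 2, 3, 1): 14 + 17 + 5 + 30 = 66
σ = (4, 3, 1, 2): 14 + 1 + (-7) + (-8) = 0
σ = (4, 3, 2, 1): 14 + 1 + 9 + 30 = 54
Optimal value attained by: σ = (4, 2, 3, 1).
Answer: det⊕(M) = 66; verdict: NONSINGULAR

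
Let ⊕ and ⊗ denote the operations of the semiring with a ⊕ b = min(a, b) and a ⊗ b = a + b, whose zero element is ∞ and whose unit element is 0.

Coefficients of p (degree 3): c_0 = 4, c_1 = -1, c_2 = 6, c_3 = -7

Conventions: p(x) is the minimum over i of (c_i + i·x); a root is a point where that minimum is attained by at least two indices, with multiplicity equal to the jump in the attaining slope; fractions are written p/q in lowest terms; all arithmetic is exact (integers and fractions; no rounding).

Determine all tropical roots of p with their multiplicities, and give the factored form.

hull edge (i=0, c=4) to (i=1, c=-1): slope -5, span 1
hull edge (i=1, c=-1) to (i=3, c=-7): slope -3, span 2
Factored form: p(x) = -7 ⊗ (x ⊕ 3) ⊗ (x ⊕ 3) ⊗ (x ⊕ 5)
Answer: roots = 3 (mult 2), 5 (mult 1)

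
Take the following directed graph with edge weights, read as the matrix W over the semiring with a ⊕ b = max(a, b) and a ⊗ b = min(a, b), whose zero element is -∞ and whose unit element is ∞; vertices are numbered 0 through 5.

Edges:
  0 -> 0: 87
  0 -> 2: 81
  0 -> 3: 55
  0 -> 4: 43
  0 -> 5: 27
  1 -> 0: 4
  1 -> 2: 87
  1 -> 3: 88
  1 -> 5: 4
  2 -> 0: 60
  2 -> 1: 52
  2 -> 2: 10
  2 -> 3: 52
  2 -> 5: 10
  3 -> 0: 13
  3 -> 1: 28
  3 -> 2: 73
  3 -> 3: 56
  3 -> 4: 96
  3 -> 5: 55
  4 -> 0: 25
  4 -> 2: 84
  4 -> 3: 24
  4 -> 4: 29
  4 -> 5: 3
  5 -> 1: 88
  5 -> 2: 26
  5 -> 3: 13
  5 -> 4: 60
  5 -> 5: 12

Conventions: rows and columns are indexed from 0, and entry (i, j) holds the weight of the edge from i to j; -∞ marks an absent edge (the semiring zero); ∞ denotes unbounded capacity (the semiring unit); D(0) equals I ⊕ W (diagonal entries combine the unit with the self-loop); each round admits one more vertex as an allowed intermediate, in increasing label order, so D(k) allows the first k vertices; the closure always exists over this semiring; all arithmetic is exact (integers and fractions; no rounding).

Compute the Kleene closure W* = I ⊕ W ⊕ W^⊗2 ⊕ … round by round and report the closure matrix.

D(0):
  [∞, -∞, 81, 55, 43, 27]
  [4, ∞, 87, 88, -∞, 4]
  [60, 52, ∞, 52, -∞, 10]
  [13, 28, 73, ∞, 96, 55]
  [25, -∞, 84, 24, ∞, 3]
  [-∞, 88, 26, 13, 60, ∞]
D(1):
  [∞, -∞, 81, 55, 43, 27]
  [4, ∞, 87, 88, 4, 4]
  [60, 52, ∞, 55, 43, 27]
  [13, 28, 73, ∞, 96, 55]
  [25, -∞, 84, 25, ∞, 25]
  [-∞, 88, 26, 13, 60, ∞]
D(2):
  [∞, -∞, 81, 55, 43, 27]
  [4, ∞, 87, 88, 4, 4]
  [60, 52, ∞, 55, 43, 27]
  [13, 28, 73, ∞, 96, 55]
  [25, -∞, 84, 25, ∞, 25]
  [4, 88, 87, 88, 60, ∞]
D(3):
  [∞, 52, 81, 55, 43, 27]
  [60, ∞, 87, 88, 43, 27]
  [60, 52, ∞, 55, 43, 27]
  [60, 52, 73, ∞, 96, 55]
  [60, 52, 84, 55, ∞, 27]
  [60, 88, 87, 88, 60, ∞]
D(4):
  [∞, 52, 81, 55, 55, 55]
  [60, ∞, 87, 88, 88, 55]
  [60, 52, ∞, 55, 55, 55]
  [60, 52, 73, ∞, 96, 55]
  [60, 52, 84, 55, ∞, 55]
  [60, 88, 87, 88, 88, ∞]
D(5):
  [∞, 52, 81, 55, 55, 55]
  [60, ∞, 87, 88, 88, 55]
  [60, 52, ∞, 55, 55, 55]
  [60, 52, 84, ∞, 96, 55]
  [60, 52, 84, 55, ∞, 55]
  [60, 88, 87, 88, 88, ∞]
D(6):
  [∞, 55, 81, 55, 55, 55]
  [60, ∞, 87, 88, 88, 55]
  [60, 55, ∞, 55, 55, 55]
  [60, 55, 84, ∞, 96, 55]
  [60, 55, 84, 55, ∞, 55]
  [60, 88, 87, 88, 88, ∞]
Answer: W* = [[∞, 55, 81, 55, 55, 55], [60, ∞, 87, 88, 88, 55], [60, 55, ∞, 55, 55, 55], [60, 55, 84, ∞, 96, 55], [60, 55, 84, 55, ∞, 55], [60, 88, 87, 88, 88, ∞]]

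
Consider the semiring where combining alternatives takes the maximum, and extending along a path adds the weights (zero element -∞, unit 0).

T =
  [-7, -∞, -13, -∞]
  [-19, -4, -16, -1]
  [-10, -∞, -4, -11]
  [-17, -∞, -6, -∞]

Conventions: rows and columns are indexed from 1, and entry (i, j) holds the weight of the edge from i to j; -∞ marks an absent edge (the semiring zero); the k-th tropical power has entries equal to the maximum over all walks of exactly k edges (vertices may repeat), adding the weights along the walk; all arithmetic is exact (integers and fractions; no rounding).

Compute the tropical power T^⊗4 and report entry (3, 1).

T^⊗2:
  [-14, -∞, -17, -24]
  [-18, -8, -7, -5]
  [-14, -∞, -8, -15]
  [-16, -∞, -10, -17]
T^⊗3:
  [-21, -∞, -21, -28]
  [-17, -12, -11, -9]
  [-18, -∞, -12, -19]
  [-20, -∞, -14, -21]
T^⊗4:
  [-28, -∞, -25, -32]
  [-21, -16, -15, -13]
  [-22, -∞, -16, -23]
  [-24, -∞, -18, -25]
Key observation: the optimum is the walk 3->3->3->3->1, with weight (-4) + (-4) + (-4) + (-10) = -22.
Optimal value attained by: walk 3->3->3->3->1.
Answer: (T^⊗4)[3][1] = -22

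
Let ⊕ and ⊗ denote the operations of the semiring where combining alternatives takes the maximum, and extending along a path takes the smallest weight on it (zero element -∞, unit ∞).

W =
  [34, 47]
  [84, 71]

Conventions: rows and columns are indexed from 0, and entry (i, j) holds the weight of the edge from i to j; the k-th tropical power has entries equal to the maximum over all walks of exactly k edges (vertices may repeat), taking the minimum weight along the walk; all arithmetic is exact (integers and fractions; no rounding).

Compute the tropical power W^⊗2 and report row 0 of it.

W^⊗2:
  [47, 47]
  [71, 71]
Answer: row 0 of W^⊗2 = [47, 47]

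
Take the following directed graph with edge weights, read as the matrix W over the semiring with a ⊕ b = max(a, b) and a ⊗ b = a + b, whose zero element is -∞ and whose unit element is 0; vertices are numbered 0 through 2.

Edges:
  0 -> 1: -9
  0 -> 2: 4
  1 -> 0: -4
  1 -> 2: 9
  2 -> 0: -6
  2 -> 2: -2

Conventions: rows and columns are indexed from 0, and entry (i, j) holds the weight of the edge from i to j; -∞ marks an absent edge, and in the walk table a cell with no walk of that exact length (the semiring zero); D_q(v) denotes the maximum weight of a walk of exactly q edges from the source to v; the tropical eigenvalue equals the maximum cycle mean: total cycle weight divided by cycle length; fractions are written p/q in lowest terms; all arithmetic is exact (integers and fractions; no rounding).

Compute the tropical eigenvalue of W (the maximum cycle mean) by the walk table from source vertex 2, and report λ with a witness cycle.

q=0: [-∞, -∞, 0]
q=1: [-6, -∞, -2]
q=2: [-8, -15, -2]
q=3: [-8, -17, -4]
Optimal cycle mean attained by: cycle 0->2->0, total 4 + (-6), length 2.
Answer: λ = -1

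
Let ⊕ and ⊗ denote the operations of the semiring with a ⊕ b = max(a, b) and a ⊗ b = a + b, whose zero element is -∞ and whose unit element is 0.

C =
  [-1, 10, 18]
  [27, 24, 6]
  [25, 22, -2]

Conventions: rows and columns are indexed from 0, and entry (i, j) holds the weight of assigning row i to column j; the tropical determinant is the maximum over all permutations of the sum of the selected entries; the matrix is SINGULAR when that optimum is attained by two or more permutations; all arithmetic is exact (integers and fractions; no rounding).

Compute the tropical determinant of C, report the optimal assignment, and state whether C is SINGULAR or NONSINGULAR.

σ = (0, 1, 2): (-1) + 24 + (-2) = 21
σ = (0, 2, 1): (-1) + 6 + 22 = 27
σ = (1, 0, 2): 10 + 27 + (-2) = 35
σ = (1, 2, 0): 10 + 6 + 25 = 41
σ = (2, 0, 1): 18 + 27 + 22 = 67
σ = (2, 1, 0): 18 + 24 + 25 = 67
Optimal value attained by: σ = (2, 0, 1).
Answer: det⊕(C) = 67; verdict: SINGULAR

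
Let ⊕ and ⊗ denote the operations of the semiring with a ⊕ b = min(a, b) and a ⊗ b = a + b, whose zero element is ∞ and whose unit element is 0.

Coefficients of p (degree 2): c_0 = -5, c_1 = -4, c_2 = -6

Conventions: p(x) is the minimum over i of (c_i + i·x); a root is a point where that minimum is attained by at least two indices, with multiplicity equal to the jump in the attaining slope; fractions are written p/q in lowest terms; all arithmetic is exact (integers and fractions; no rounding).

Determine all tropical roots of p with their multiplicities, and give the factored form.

hull edge (i=0, c=-5) to (i=2, c=-6): slope -1/2, span 2
Factored form: p(x) = -6 ⊗ (x ⊕ 1/2) ⊗ (x ⊕ 1/2)
Answer: roots = 1/2 (mult 2)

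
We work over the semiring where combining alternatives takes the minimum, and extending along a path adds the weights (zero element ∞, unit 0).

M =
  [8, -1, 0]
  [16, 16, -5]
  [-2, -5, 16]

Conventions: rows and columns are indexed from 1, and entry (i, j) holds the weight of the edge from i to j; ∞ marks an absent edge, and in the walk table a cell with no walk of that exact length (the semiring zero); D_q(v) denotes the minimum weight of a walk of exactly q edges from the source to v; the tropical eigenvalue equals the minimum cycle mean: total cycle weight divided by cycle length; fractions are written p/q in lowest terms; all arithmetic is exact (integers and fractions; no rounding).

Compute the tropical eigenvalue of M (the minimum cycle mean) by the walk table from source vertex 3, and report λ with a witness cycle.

q=0: [∞, ∞, 0]
q=1: [-2, -5, 16]
q=2: [6, -3, -10]
q=3: [-12, -15, -8]
Optimal cycle mean attained by: cycle 2->3->2, total (-5) + (-5), length 2.
Answer: λ = -5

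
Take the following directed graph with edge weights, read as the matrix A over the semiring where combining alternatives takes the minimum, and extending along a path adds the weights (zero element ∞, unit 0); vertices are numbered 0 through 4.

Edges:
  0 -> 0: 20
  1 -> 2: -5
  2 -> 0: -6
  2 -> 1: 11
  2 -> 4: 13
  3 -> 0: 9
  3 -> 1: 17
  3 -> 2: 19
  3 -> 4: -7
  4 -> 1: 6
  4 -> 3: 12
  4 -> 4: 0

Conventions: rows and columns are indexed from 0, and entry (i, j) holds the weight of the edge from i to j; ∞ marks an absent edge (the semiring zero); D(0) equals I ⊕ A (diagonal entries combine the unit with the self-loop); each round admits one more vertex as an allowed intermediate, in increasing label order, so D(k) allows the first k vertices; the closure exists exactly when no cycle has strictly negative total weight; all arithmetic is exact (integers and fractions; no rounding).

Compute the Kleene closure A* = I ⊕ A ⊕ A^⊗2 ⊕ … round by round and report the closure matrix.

D(0):
  [0, ∞, ∞, ∞, ∞]
  [∞, 0, -5, ∞, ∞]
  [-6, 11, 0, ∞, 13]
  [9, 17, 19, 0, -7]
  [∞, 6, ∞, 12, 0]
D(1):
  [0, ∞, ∞, ∞, ∞]
  [∞, 0, -5, ∞, ∞]
  [-6, 11, 0, ∞, 13]
  [9, 17, 19, 0, -7]
  [∞, 6, ∞, 12, 0]
D(2):
  [0, ∞, ∞, ∞, ∞]
  [∞, 0, -5, ∞, ∞]
  [-6, 11, 0, ∞, 13]
  [9, 17, 12, 0, -7]
  [∞, 6, 1, 12, 0]
D(3):
  [0, ∞, ∞, ∞, ∞]
  [-11, 0, -5, ∞, 8]
  [-6, 11, 0, ∞, 13]
  [6, 17, 12, 0, -7]
  [-5, 6, 1, 12, 0]
D(4):
  [0, ∞, ∞, ∞, ∞]
  [-11, 0, -5, ∞, 8]
  [-6, 11, 0, ∞, 13]
  [6, 17, 12, 0, -7]
  [-5, 6, 1, 12, 0]
D(5):
  [0, ∞, ∞, ∞, ∞]
  [-11, 0, -5, 20, 8]
  [-6, 11, 0, 25, 13]
  [-12, -1, -6, 0, -7]
  [-5, 6, 1, 12, 0]
Answer: A* = [[0, ∞, ∞, ∞, ∞], [-11, 0, -5, 20, 8], [-6, 11, 0, 25, 13], [-12, -1, -6, 0, -7], [-5, 6, 1, 12, 0]]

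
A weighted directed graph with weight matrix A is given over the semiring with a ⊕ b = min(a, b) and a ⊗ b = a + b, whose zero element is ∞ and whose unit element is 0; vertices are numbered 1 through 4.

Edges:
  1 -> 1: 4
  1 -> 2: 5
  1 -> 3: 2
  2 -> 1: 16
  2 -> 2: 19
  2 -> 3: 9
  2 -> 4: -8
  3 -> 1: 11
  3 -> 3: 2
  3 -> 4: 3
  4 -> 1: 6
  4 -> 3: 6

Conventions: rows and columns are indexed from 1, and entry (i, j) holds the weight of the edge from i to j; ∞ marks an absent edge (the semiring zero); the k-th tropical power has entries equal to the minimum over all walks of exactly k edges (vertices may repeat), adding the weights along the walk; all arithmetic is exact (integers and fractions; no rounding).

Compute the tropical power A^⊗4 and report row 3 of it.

A^⊗2:
  [8, 9, 4, -3]
  [-2, 21, -2, 11]
  [9, 16, 4, 5]
  [10, 11, 8, 9]
A^⊗3:
  [3, 13, 3, 1]
  [2, 3, 0, 1]
  [11, 14, 6, 7]
  [14, 15, 10, 3]
A^⊗4:
  [7, 8, 5, 5]
  [6, 7, 2, -5]
  [13, 16, 8, 6]
  [9, 19, 9, 7]
Answer: row 3 of A^⊗4 = [13, 16, 8, 6]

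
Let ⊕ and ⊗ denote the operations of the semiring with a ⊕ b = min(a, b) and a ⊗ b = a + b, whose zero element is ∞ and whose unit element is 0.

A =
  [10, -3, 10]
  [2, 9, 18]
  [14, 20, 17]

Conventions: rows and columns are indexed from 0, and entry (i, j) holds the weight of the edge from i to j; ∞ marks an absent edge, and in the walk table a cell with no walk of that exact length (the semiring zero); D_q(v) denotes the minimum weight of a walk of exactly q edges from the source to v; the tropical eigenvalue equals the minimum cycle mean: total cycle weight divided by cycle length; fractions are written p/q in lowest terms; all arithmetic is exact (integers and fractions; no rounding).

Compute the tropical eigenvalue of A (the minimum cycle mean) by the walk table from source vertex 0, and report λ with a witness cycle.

q=0: [0, ∞, ∞]
q=1: [10, -3, 10]
q=2: [-1, 6, 15]
q=3: [8, -4, 9]
Optimal cycle mean attained by: cycle 0->1->0, total (-3) + 2, length 2.
Answer: λ = -1/2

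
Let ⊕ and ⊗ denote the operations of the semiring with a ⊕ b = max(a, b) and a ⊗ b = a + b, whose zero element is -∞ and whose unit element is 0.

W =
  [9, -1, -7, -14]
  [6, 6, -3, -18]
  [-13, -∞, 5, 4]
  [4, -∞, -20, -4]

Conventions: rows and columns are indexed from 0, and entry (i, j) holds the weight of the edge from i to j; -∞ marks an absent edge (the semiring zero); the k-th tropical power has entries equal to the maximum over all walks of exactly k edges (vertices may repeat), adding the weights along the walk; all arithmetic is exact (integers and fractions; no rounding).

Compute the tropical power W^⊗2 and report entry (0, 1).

W^⊗2:
  [18, 8, 2, -3]
  [15, 12, 3, 1]
  [8, -14, 10, 9]
  [13, 3, -3, -8]
Key observation: the optimum is the walk 0->0->1, with weight 9 + (-1) = 8.
Optimal value attained by: walk 0->0->1.
Answer: (W^⊗2)[0][1] = 8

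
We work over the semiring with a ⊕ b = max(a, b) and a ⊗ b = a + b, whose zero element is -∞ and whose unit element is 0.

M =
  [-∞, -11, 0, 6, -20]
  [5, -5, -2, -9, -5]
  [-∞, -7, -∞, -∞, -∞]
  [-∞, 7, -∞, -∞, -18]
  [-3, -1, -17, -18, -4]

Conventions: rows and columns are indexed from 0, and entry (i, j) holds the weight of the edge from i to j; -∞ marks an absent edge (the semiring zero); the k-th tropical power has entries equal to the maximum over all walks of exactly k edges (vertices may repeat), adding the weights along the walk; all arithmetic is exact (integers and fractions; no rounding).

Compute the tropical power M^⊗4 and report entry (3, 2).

M^⊗2:
  [-6, 13, -13, -20, -12]
  [0, -2, 5, 11, -9]
  [-2, -12, -9, -16, -12]
  [12, 2, 5, -2, 2]
  [4, -5, -3, 3, -6]
M^⊗3:
  [18, 8, 11, 4, 8]
  [3, 18, 0, 6, -7]
  [-7, -9, -2, 4, -16]
  [7, 5, 12, 18, -2]
  [0, 10, 4, 10, -10]
M^⊗4:
  [13, 11, 18, 24, 4]
  [23, 13, 16, 9, 13]
  [-4, 11, -7, -1, -14]
  [10, 25, 7, 13, 0]
  [15, 17, 8, 6, 5]
Key observation: the optimum is the walk 3->1->1->0->2, with weight 7 + (-5) + 5 + 0 = 7.
Optimal value attained by: walk 3->1->1->0->2.
Answer: (M^⊗4)[3][2] = 7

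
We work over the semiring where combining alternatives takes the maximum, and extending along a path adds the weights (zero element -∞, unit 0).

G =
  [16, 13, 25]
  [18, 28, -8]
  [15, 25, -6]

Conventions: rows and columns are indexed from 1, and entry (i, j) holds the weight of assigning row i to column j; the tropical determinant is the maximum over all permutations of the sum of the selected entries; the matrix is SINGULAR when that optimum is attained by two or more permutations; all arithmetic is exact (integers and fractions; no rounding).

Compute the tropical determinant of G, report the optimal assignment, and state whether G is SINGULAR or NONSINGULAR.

σ = (1, 2, 3): 16 + 28 + (-6) = 38
σ = (1, 3, 2): 16 + (-8) + 25 = 33
σ = (2, 1, 3): 13 + 18 + (-6) = 25
σ = (2, 3, 1): 13 + (-8) + 15 = 20
σ = (3, 1, 2): 25 + 18 + 25 = 68
σ = (3, 2, 1): 25 + 28 + 15 = 68
Optimal value attained by: σ = (3, 1, 2).
Answer: det⊕(G) = 68; verdict: SINGULAR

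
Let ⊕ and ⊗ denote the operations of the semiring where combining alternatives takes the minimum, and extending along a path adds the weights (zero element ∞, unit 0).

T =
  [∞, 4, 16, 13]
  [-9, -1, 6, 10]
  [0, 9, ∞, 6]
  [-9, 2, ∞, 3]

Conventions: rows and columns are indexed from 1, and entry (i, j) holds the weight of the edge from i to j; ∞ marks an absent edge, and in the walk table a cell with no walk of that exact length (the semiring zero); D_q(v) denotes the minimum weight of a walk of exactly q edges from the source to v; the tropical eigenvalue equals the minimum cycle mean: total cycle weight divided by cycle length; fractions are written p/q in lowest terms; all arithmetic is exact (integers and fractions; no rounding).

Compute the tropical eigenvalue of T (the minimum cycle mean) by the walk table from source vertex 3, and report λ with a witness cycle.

q=0: [∞, ∞, 0, ∞]
q=1: [0, 9, ∞, 6]
q=2: [-3, 4, 15, 9]
q=3: [-5, 1, 10, 10]
q=4: [-8, -1, 7, 8]
Optimal cycle mean attained by: cycle 1->2->1, total 4 + (-9), length 2.
Answer: λ = -5/2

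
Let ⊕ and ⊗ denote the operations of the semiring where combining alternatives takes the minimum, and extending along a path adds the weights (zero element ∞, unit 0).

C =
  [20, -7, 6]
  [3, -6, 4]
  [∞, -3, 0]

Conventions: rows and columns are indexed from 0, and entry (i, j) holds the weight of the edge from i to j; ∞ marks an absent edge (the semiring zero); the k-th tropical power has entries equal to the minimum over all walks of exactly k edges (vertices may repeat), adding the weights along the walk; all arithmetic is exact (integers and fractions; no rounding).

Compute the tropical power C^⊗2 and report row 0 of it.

C^⊗2:
  [-4, -13, -3]
  [-3, -12, -2]
  [0, -9, 0]
Answer: row 0 of C^⊗2 = [-4, -13, -3]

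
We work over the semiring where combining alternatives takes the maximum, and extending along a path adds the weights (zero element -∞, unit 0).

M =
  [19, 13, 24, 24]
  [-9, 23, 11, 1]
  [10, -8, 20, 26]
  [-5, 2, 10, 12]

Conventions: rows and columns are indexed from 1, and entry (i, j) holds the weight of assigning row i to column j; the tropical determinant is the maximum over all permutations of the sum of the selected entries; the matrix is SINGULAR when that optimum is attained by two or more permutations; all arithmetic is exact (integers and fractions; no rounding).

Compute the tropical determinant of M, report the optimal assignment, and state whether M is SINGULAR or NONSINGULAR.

σ = (1, 2, 3, 4): 19 + 23 + 20 + 12 = 74
σ = (1, 2, 4, 3): 19 + 23 + 26 + 10 = 78
σ = (1, 3, 2, 4): 19 + 11 + (-8) + 12 = 34
σ = (1, 3, 4, 2): 19 + 11 + 26 + 2 = 58
σ = (1, 4, 2, 3): 19 + 1 + (-8) + 10 = 22
σ = (1, 4, 3, 2): 19 + 1 + 20 + 2 = 42
σ = (2, 1, 3, 4): 13 + (-9) + 20 + 12 = 36
σ = (2, 1, 4, 3): 13 + (-9) + 26 + 10 = 40
σ = (2, 3, 1, 4): 13 + 11 + 10 + 12 = 46
σ = (2, 3, 4, 1): 13 + 11 + 26 + (-5) = 45
σ = (2, 4, 1, 3): 13 + 1 + 10 + 10 = 34
σ = (2, 4, 3, 1): 13 + 1 + 20 + (-5) = 29
σ = (3, 1, 2, 4): 24 + (-9) + (-8) + 12 = 19
σ = (3, 1, 4, 2): 24 + (-9) + 26 + 2 = 43
σ = (3, 2, 1, 4): 24 + 23 + 10 + 12 = 69
σ = (3, 2, 4, 1): 24 + 23 + 26 + (-5) = 68
σ = (3, 4, 1, 2): 24 + 1 + 10 + 2 = 37
σ = (3, 4, 2, 1): 24 + 1 + (-8) + (-5) = 12
σ = (4, 1, 2, 3): 24 + (-9) + (-8) + 10 = 17
σ = (4, 1, 3, 2): 24 + (-9) + 20 + 2 = 37
σ = (4, 2, 1, 3): 24 + 23 + 10 + 10 = 67
σ = (4, 2, 3, 1): 24 + 23 + 20 + (-5) = 62
σ = (4, 3, 1, 2): 24 + 11 + 10 + 2 = 47
σ = (4, 3, 2, 1): 24 + 11 + (-8) + (-5) = 22
Optimal value attained by: σ = (1, 2, 4, 3).
Answer: det⊕(M) = 78; verdict: NONSINGULAR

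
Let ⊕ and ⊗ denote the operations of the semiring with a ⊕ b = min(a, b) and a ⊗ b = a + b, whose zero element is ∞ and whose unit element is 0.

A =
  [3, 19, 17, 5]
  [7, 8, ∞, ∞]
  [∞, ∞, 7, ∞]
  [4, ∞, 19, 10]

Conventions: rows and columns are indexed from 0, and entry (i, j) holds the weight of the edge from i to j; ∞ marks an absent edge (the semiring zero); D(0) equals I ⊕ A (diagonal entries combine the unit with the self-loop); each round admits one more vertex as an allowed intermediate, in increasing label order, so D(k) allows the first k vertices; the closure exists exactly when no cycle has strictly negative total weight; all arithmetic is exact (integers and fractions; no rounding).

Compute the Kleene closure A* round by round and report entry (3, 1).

D(0):
  [0, 19, 17, 5]
  [7, 0, ∞, ∞]
  [∞, ∞, 0, ∞]
  [4, ∞, 19, 0]
D(1):
  [0, 19, 17, 5]
  [7, 0, 24, 12]
  [∞, ∞, 0, ∞]
  [4, 23, 19, 0]
D(2):
  [0, 19, 17, 5]
  [7, 0, 24, 12]
  [∞, ∞, 0, ∞]
  [4, 23, 19, 0]
D(3):
  [0, 19, 17, 5]
  [7, 0, 24, 12]
  [∞, ∞, 0, ∞]
  [4, 23, 19, 0]
D(4):
  [0, 19, 17, 5]
  [7, 0, 24, 12]
  [∞, ∞, 0, ∞]
  [4, 23, 19, 0]
Answer: A*[3][1] = 23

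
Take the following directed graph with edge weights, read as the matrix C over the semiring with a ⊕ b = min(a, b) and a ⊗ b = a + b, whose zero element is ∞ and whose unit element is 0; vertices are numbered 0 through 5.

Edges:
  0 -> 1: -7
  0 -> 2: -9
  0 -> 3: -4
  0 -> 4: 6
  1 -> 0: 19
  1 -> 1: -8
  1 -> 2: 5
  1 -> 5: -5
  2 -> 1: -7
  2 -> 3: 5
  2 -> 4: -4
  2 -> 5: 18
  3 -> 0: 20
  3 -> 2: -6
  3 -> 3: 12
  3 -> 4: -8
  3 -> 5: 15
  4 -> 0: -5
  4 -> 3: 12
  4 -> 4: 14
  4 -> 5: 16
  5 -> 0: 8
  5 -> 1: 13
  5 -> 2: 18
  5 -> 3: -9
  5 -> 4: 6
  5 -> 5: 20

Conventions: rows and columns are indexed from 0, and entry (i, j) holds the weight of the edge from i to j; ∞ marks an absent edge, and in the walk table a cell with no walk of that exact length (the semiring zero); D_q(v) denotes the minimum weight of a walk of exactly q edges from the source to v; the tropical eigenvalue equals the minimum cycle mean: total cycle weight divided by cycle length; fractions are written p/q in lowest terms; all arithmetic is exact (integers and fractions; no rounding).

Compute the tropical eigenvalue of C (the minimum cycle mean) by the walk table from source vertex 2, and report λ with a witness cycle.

q=0: [∞, ∞, 0, ∞, ∞, ∞]
q=1: [∞, -7, ∞, 5, -4, 18]
q=2: [-9, -15, -2, 8, -3, -12]
q=3: [-8, -23, -18, -21, -6, -20]
q=4: [-12, -31, -27, -29, -29, -28]
q=5: [-34, -39, -35, -37, -37, -36]
q=6: [-42, -47, -43, -45, -45, -44]
Optimal cycle mean attained by: cycle 1->1, total (-8), length 1.
Answer: λ = -8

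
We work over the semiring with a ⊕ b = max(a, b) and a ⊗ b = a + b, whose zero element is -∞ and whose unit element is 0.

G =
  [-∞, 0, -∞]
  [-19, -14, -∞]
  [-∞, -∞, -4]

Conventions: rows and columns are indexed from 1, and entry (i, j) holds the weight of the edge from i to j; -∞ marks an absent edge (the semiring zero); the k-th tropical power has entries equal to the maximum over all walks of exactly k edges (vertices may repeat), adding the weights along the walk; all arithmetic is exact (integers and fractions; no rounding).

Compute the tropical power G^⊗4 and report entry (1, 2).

G^⊗2:
  [-19, -14, -∞]
  [-33, -19, -∞]
  [-∞, -∞, -8]
G^⊗3:
  [-33, -19, -∞]
  [-38, -33, -∞]
  [-∞, -∞, -12]
G^⊗4:
  [-38, -33, -∞]
  [-52, -38, -∞]
  [-∞, -∞, -16]
Key observation: the optimum is the walk 1->2->1->2->2, with weight 0 + (-19) + 0 + (-14) = -33.
Optimal value attained by: walk 1->2->1->2->2.
Answer: (G^⊗4)[1][2] = -33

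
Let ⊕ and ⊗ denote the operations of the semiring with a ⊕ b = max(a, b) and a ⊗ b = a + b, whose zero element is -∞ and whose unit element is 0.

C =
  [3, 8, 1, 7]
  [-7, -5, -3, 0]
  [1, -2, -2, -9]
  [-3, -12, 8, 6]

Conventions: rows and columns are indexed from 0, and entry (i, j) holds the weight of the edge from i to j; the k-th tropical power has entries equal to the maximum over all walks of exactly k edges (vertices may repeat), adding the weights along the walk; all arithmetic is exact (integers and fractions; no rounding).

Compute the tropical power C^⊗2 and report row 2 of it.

C^⊗2:
  [6, 11, 15, 13]
  [-2, 1, 8, 6]
  [4, 9, 2, 8]
  [9, 6, 14, 12]
Answer: row 2 of C^⊗2 = [4, 9, 2, 8]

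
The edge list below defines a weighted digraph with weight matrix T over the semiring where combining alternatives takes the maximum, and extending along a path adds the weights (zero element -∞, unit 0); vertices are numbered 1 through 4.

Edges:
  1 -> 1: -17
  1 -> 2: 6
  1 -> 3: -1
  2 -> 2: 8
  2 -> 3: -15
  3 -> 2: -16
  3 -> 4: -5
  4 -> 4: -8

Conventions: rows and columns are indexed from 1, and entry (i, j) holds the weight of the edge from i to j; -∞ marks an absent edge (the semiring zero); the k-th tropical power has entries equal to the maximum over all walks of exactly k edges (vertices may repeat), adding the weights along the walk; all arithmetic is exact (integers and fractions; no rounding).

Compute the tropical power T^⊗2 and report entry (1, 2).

T^⊗2:
  [-34, 14, -9, -6]
  [-∞, 16, -7, -20]
  [-∞, -8, -31, -13]
  [-∞, -∞, -∞, -16]
Key observation: the optimum is the walk 1->2->2, with weight 6 + 8 = 14.
Optimal value attained by: walk 1->2->2.
Answer: (T^⊗2)[1][2] = 14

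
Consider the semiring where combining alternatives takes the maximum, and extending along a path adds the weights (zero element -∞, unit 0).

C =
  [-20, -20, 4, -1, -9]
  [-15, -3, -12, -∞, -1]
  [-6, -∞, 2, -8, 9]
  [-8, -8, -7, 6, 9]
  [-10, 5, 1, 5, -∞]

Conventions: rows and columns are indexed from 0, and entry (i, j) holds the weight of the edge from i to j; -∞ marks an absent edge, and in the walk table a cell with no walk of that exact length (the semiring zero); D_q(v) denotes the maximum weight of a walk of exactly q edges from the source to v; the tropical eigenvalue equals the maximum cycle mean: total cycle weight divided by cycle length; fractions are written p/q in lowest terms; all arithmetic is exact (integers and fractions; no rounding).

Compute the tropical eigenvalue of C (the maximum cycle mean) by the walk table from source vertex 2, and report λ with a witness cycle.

q=0: [-∞, -∞, 0, -∞, -∞]
q=1: [-6, -∞, 2, -8, 9]
q=2: [-1, 14, 10, 14, 11]
q=3: [6, 16, 12, 20, 23]
q=4: [13, 28, 24, 28, 29]
q=5: [20, 34, 30, 34, 37]
Optimal cycle mean attained by: cycle 3->4->3, total 9 + 5, length 2.
Answer: λ = 7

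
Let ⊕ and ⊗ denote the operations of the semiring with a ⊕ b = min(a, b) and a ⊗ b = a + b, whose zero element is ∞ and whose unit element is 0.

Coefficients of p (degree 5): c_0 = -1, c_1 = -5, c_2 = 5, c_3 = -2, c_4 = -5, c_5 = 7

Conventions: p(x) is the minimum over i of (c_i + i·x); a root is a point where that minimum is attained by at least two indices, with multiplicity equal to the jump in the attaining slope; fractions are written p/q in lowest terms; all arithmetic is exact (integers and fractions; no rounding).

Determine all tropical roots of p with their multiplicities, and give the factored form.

hull edge (i=0, c=-1) to (i=1, c=-5): slope -4, span 1
hull edge (i=1, c=-5) to (i=4, c=-5): slope 0, span 3
hull edge (i=4, c=-5) to (i=5, c=7): slope 12, span 1
Factored form: p(x) = 7 ⊗ (x ⊕ (-12)) ⊗ (x ⊕ 0) ⊗ (x ⊕ 0) ⊗ (x ⊕ 0) ⊗ (x ⊕ 4)
Answer: roots = -12 (mult 1), 0 (mult 3), 4 (mult 1)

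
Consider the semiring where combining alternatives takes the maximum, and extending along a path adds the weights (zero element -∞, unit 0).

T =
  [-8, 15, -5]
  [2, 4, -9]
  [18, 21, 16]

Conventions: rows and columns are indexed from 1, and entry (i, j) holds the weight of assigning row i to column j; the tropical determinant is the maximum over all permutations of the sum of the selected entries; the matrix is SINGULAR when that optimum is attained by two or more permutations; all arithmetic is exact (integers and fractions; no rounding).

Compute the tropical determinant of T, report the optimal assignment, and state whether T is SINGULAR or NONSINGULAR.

σ = (1, 2, 3): (-8) + 4 + 16 = 12
σ = (1, 3, 2): (-8) + (-9) + 21 = 4
σ = (2, 1, 3): 15 + 2 + 16 = 33
σ = (2, 3, 1): 15 + (-9) + 18 = 24
σ = (3, 1, 2): (-5) + 2 + 21 = 18
σ = (3, 2, 1): (-5) + 4 + 18 = 17
Optimal value attained by: σ = (2, 1, 3).
Answer: det⊕(T) = 33; verdict: NONSINGULAR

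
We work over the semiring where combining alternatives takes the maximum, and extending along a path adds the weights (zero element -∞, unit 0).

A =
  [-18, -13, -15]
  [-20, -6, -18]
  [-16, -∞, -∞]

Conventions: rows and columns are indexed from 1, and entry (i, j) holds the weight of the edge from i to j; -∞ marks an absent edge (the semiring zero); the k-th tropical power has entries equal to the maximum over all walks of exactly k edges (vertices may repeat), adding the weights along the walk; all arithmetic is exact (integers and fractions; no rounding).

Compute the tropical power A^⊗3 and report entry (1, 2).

A^⊗2:
  [-31, -19, -31]
  [-26, -12, -24]
  [-34, -29, -31]
A^⊗3:
  [-39, -25, -37]
  [-32, -18, -30]
  [-47, -35, -47]
Key observation: the optimum is the walk 1->2->2->2, with weight (-13) + (-6) + (-6) = -25.
Optimal value attained by: walk 1->2->2->2.
Answer: (A^⊗3)[1][2] = -25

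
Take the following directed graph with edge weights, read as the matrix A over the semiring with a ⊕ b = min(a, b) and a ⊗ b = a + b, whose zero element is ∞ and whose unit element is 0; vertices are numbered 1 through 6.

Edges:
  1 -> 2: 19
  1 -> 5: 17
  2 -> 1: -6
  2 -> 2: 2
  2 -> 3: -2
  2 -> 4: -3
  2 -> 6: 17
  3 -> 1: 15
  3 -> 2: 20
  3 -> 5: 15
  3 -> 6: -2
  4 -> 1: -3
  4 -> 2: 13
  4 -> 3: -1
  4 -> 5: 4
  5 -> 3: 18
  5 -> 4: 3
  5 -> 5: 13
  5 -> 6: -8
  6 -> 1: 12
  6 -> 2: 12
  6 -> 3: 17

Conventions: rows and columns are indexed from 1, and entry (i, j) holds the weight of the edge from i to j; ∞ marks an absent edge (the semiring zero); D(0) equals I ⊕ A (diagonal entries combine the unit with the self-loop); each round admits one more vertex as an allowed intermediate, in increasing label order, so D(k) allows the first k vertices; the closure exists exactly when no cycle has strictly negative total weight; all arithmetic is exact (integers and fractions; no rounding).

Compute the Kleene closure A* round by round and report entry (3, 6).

D(0):
  [0, 19, ∞, ∞, 17, ∞]
  [-6, 0, -2, -3, ∞, 17]
  [15, 20, 0, ∞, 15, -2]
  [-3, 13, -1, 0, 4, ∞]
  [∞, ∞, 18, 3, 0, -8]
  [12, 12, 17, ∞, ∞, 0]
D(1):
  [0, 19, ∞, ∞, 17, ∞]
  [-6, 0, -2, -3, 11, 17]
  [15, 20, 0, ∞, 15, -2]
  [-3, 13, -1, 0, 4, ∞]
  [∞, ∞, 18, 3, 0, -8]
  [12, 12, 17, ∞, 29, 0]
D(2):
  [0, 19, 17, 16, 17, 36]
  [-6, 0, -2, -3, 11, 17]
  [14, 20, 0, 17, 15, -2]
  [-3, 13, -1, 0, 4, 30]
  [∞, ∞, 18, 3, 0, -8]
  [6, 12, 10, 9, 23, 0]
D(3):
  [0, 19, 17, 16, 17, 15]
  [-6, 0, -2, -3, 11, -4]
  [14, 20, 0, 17, 15, -2]
  [-3, 13, -1, 0, 4, -3]
  [32, 38, 18, 3, 0, -8]
  [6, 12, 10, 9, 23, 0]
D(4):
  [0, 19, 15, 16, 17, 13]
  [-6, 0, -4, -3, 1, -6]
  [14, 20, 0, 17, 15, -2]
  [-3, 13, -1, 0, 4, -3]
  [0, 16, 2, 3, 0, -8]
  [6, 12, 8, 9, 13, 0]
D(5):
  [0, 19, 15, 16, 17, 9]
  [-6, 0, -4, -3, 1, -7]
  [14, 20, 0, 17, 15, -2]
  [-3, 13, -1, 0, 4, -4]
  [0, 16, 2, 3, 0, -8]
  [6, 12, 8, 9, 13, 0]
D(6):
  [0, 19, 15, 16, 17, 9]
  [-6, 0, -4, -3, 1, -7]
  [4, 10, 0, 7, 11, -2]
  [-3, 8, -1, 0, 4, -4]
  [-2, 4, 0, 1, 0, -8]
  [6, 12, 8, 9, 13, 0]
Answer: A*[3][6] = -2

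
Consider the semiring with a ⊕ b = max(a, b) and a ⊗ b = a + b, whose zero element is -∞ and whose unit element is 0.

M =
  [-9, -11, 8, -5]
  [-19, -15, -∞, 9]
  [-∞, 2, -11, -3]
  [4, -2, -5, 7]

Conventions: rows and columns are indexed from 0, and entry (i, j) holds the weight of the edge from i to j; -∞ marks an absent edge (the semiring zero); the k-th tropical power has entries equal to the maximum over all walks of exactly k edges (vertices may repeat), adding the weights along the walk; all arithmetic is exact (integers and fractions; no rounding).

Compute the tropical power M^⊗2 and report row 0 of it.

M^⊗2:
  [-1, 10, -1, 5]
  [13, 7, 4, 16]
  [1, -5, -8, 11]
  [11, 5, 12, 14]
Answer: row 0 of M^⊗2 = [-1, 10, -1, 5]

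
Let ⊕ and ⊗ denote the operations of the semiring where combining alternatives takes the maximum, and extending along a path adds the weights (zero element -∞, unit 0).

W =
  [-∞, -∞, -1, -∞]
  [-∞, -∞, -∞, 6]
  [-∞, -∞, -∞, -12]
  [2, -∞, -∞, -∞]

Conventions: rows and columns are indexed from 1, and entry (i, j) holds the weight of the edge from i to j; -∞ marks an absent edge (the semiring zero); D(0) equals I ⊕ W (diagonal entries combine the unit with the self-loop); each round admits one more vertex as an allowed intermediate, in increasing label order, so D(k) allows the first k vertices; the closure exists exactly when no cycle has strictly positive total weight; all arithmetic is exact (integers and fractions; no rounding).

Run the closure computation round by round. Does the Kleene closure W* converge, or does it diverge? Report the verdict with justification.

D(0):
  [0, -∞, -1, -∞]
  [-∞, 0, -∞, 6]
  [-∞, -∞, 0, -12]
  [2, -∞, -∞, 0]
D(1):
  [0, -∞, -1, -∞]
  [-∞, 0, -∞, 6]
  [-∞, -∞, 0, -12]
  [2, -∞, 1, 0]
D(2):
  [0, -∞, -1, -∞]
  [-∞, 0, -∞, 6]
  [-∞, -∞, 0, -12]
  [2, -∞, 1, 0]
D(3):
  [0, -∞, -1, -13]
  [-∞, 0, -∞, 6]
  [-∞, -∞, 0, -12]
  [2, -∞, 1, 0]
D(4):
  [0, -∞, -1, -13]
  [8, 0, 7, 6]
  [-10, -∞, 0, -12]
  [2, -∞, 1, 0]
Key observation: every diagonal entry stays at the unit through all rounds, so no improving cycle exists.
Answer: CONVERGES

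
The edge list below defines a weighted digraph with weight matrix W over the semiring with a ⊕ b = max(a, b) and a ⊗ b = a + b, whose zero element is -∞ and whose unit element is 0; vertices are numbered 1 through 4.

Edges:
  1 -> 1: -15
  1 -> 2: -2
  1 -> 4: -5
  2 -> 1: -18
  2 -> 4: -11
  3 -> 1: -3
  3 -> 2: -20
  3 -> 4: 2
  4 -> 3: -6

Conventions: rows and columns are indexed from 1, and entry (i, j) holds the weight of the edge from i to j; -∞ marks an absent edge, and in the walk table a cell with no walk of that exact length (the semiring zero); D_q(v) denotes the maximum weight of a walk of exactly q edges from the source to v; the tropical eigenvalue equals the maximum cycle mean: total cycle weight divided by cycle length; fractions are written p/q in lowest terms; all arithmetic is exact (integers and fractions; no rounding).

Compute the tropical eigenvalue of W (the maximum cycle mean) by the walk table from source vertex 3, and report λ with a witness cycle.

q=0: [-∞, -∞, 0, -∞]
q=1: [-3, -20, -∞, 2]
q=2: [-18, -5, -4, -8]
q=3: [-7, -20, -14, -2]
q=4: [-17, -9, -8, -12]
Optimal cycle mean attained by: cycle 3->4->3, total 2 + (-6), length 2.
Answer: λ = -2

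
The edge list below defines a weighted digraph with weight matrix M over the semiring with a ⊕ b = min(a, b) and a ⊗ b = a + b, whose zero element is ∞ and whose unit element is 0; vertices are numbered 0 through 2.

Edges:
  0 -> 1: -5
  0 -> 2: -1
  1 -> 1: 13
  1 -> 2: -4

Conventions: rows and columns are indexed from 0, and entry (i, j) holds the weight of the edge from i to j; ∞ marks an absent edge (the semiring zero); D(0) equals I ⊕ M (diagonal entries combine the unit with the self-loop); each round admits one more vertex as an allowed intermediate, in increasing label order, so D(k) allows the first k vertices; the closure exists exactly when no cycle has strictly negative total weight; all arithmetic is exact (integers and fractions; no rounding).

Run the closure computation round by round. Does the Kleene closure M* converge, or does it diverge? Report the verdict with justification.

D(0):
  [0, -5, -1]
  [∞, 0, -4]
  [∞, ∞, 0]
D(1):
  [0, -5, -1]
  [∞, 0, -4]
  [∞, ∞, 0]
D(2):
  [0, -5, -9]
  [∞, 0, -4]
  [∞, ∞, 0]
D(3):
  [0, -5, -9]
  [∞, 0, -4]
  [∞, ∞, 0]
Key observation: every diagonal entry stays at the unit through all rounds, so no improving cycle exists.
Answer: CONVERGES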